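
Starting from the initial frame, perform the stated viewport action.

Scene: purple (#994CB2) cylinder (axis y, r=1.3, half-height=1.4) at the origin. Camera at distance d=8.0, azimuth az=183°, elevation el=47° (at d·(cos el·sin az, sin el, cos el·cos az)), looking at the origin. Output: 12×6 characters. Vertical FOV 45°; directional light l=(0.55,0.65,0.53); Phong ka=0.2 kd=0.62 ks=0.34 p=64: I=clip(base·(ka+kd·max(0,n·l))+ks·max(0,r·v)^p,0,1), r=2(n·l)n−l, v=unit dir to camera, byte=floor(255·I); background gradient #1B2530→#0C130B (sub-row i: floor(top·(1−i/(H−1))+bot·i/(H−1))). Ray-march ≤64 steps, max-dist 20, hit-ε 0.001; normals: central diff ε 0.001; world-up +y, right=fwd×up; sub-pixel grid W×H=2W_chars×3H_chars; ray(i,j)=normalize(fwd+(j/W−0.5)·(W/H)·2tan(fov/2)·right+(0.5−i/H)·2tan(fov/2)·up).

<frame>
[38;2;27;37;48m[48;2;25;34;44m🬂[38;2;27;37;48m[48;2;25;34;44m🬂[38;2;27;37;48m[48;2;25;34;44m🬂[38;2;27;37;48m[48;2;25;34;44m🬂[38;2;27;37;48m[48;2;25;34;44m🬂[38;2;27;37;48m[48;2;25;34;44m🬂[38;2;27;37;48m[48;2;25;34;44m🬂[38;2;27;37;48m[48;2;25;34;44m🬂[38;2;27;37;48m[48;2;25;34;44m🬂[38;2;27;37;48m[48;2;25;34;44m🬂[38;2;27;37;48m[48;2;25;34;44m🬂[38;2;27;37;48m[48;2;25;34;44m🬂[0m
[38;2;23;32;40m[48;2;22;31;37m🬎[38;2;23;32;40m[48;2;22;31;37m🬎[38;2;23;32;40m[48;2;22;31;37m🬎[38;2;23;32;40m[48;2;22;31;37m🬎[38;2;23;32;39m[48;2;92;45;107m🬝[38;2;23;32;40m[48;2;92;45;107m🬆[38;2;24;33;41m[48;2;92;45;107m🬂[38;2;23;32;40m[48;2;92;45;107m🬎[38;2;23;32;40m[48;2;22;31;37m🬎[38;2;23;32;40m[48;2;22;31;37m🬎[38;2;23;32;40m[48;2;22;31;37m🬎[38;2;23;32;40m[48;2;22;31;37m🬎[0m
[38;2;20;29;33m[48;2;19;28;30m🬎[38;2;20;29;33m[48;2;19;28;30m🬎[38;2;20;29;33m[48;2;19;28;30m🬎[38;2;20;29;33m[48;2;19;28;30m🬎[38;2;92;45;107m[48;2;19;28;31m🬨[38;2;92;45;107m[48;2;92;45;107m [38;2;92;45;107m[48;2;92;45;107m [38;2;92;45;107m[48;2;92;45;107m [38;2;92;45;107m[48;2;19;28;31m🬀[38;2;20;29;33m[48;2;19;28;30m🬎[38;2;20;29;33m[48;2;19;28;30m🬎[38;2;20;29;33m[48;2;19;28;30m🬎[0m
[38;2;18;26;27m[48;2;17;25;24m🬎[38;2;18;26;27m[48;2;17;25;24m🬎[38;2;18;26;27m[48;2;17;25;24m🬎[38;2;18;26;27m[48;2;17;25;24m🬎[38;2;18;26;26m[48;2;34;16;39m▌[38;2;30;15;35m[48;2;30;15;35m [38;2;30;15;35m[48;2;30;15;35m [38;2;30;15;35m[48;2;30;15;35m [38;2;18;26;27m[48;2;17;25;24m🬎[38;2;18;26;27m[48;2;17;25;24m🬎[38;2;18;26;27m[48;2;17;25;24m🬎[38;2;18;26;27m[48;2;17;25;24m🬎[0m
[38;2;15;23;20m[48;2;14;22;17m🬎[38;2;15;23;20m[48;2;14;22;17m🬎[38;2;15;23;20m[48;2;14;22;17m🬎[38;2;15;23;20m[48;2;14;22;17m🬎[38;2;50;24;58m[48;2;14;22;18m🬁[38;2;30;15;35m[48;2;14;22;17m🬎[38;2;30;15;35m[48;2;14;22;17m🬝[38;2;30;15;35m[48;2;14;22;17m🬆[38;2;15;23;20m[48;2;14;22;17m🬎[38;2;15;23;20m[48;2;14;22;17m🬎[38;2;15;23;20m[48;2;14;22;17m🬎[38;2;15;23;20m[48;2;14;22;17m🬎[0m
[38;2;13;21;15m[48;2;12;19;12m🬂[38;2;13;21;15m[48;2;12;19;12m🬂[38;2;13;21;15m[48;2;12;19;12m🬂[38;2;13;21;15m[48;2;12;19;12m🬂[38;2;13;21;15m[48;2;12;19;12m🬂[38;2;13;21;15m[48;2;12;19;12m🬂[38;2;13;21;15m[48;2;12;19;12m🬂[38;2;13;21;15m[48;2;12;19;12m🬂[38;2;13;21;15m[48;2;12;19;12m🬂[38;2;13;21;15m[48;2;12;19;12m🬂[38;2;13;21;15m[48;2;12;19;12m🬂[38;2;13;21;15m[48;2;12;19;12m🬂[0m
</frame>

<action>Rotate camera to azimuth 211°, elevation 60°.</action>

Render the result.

<frame>
[38;2;27;37;48m[48;2;25;34;44m🬂[38;2;27;37;48m[48;2;25;34;44m🬂[38;2;27;37;48m[48;2;25;34;44m🬂[38;2;27;37;48m[48;2;25;34;44m🬂[38;2;27;37;48m[48;2;25;34;44m🬂[38;2;27;37;48m[48;2;25;34;44m🬂[38;2;27;37;48m[48;2;25;34;44m🬂[38;2;27;37;48m[48;2;25;34;44m🬂[38;2;27;37;48m[48;2;25;34;44m🬂[38;2;27;37;48m[48;2;25;34;44m🬂[38;2;27;37;48m[48;2;25;34;44m🬂[38;2;27;37;48m[48;2;25;34;44m🬂[0m
[38;2;23;32;40m[48;2;22;31;37m🬎[38;2;23;32;40m[48;2;22;31;37m🬎[38;2;23;32;40m[48;2;22;31;37m🬎[38;2;23;32;40m[48;2;22;31;37m🬎[38;2;23;32;39m[48;2;140;94;155m🬝[38;2;23;32;40m[48;2;124;78;139m🬆[38;2;24;33;41m[48;2;105;59;120m🬂[38;2;23;32;40m[48;2;94;48;109m🬎[38;2;23;32;40m[48;2;22;31;37m🬎[38;2;23;32;40m[48;2;22;31;37m🬎[38;2;23;32;40m[48;2;22;31;37m🬎[38;2;23;32;40m[48;2;22;31;37m🬎[0m
[38;2;20;29;33m[48;2;19;28;30m🬎[38;2;20;29;33m[48;2;19;28;30m🬎[38;2;20;29;33m[48;2;19;28;30m🬎[38;2;20;29;33m[48;2;19;28;30m🬎[38;2;21;30;34m[48;2;108;61;123m🬀[38;2;111;65;126m[48;2;99;53;114m🬂[38;2;101;55;116m[48;2;95;48;110m🬀[38;2;94;47;109m[48;2;92;46;107m🬀[38;2;92;45;107m[48;2;20;29;32m🬓[38;2;20;29;33m[48;2;19;28;30m🬎[38;2;20;29;33m[48;2;19;28;30m🬎[38;2;20;29;33m[48;2;19;28;30m🬎[0m
[38;2;18;26;27m[48;2;17;25;24m🬎[38;2;18;26;27m[48;2;17;25;24m🬎[38;2;18;26;27m[48;2;17;25;24m🬎[38;2;18;26;27m[48;2;17;25;24m🬎[38;2;95;49;110m[48;2;22;21;29m🬁[38;2;93;46;108m[48;2;30;15;35m🬎[38;2;92;45;107m[48;2;30;15;35m🬎[38;2;92;45;107m[48;2;30;15;35m🬆[38;2;18;26;27m[48;2;17;25;24m🬎[38;2;18;26;27m[48;2;17;25;24m🬎[38;2;18;26;27m[48;2;17;25;24m🬎[38;2;18;26;27m[48;2;17;25;24m🬎[0m
[38;2;15;23;20m[48;2;14;22;17m🬎[38;2;15;23;20m[48;2;14;22;17m🬎[38;2;15;23;20m[48;2;14;22;17m🬎[38;2;15;23;20m[48;2;14;22;17m🬎[38;2;15;23;20m[48;2;14;22;17m🬎[38;2;30;15;35m[48;2;14;22;17m🬊[38;2;30;15;35m[48;2;14;22;17m🬎[38;2;30;15;35m[48;2;14;22;18m🬀[38;2;15;23;20m[48;2;14;22;17m🬎[38;2;15;23;20m[48;2;14;22;17m🬎[38;2;15;23;20m[48;2;14;22;17m🬎[38;2;15;23;20m[48;2;14;22;17m🬎[0m
[38;2;13;21;15m[48;2;12;19;12m🬂[38;2;13;21;15m[48;2;12;19;12m🬂[38;2;13;21;15m[48;2;12;19;12m🬂[38;2;13;21;15m[48;2;12;19;12m🬂[38;2;13;21;15m[48;2;12;19;12m🬂[38;2;13;21;15m[48;2;12;19;12m🬂[38;2;13;21;15m[48;2;12;19;12m🬂[38;2;13;21;15m[48;2;12;19;12m🬂[38;2;13;21;15m[48;2;12;19;12m🬂[38;2;13;21;15m[48;2;12;19;12m🬂[38;2;13;21;15m[48;2;12;19;12m🬂[38;2;13;21;15m[48;2;12;19;12m🬂[0m
</frame>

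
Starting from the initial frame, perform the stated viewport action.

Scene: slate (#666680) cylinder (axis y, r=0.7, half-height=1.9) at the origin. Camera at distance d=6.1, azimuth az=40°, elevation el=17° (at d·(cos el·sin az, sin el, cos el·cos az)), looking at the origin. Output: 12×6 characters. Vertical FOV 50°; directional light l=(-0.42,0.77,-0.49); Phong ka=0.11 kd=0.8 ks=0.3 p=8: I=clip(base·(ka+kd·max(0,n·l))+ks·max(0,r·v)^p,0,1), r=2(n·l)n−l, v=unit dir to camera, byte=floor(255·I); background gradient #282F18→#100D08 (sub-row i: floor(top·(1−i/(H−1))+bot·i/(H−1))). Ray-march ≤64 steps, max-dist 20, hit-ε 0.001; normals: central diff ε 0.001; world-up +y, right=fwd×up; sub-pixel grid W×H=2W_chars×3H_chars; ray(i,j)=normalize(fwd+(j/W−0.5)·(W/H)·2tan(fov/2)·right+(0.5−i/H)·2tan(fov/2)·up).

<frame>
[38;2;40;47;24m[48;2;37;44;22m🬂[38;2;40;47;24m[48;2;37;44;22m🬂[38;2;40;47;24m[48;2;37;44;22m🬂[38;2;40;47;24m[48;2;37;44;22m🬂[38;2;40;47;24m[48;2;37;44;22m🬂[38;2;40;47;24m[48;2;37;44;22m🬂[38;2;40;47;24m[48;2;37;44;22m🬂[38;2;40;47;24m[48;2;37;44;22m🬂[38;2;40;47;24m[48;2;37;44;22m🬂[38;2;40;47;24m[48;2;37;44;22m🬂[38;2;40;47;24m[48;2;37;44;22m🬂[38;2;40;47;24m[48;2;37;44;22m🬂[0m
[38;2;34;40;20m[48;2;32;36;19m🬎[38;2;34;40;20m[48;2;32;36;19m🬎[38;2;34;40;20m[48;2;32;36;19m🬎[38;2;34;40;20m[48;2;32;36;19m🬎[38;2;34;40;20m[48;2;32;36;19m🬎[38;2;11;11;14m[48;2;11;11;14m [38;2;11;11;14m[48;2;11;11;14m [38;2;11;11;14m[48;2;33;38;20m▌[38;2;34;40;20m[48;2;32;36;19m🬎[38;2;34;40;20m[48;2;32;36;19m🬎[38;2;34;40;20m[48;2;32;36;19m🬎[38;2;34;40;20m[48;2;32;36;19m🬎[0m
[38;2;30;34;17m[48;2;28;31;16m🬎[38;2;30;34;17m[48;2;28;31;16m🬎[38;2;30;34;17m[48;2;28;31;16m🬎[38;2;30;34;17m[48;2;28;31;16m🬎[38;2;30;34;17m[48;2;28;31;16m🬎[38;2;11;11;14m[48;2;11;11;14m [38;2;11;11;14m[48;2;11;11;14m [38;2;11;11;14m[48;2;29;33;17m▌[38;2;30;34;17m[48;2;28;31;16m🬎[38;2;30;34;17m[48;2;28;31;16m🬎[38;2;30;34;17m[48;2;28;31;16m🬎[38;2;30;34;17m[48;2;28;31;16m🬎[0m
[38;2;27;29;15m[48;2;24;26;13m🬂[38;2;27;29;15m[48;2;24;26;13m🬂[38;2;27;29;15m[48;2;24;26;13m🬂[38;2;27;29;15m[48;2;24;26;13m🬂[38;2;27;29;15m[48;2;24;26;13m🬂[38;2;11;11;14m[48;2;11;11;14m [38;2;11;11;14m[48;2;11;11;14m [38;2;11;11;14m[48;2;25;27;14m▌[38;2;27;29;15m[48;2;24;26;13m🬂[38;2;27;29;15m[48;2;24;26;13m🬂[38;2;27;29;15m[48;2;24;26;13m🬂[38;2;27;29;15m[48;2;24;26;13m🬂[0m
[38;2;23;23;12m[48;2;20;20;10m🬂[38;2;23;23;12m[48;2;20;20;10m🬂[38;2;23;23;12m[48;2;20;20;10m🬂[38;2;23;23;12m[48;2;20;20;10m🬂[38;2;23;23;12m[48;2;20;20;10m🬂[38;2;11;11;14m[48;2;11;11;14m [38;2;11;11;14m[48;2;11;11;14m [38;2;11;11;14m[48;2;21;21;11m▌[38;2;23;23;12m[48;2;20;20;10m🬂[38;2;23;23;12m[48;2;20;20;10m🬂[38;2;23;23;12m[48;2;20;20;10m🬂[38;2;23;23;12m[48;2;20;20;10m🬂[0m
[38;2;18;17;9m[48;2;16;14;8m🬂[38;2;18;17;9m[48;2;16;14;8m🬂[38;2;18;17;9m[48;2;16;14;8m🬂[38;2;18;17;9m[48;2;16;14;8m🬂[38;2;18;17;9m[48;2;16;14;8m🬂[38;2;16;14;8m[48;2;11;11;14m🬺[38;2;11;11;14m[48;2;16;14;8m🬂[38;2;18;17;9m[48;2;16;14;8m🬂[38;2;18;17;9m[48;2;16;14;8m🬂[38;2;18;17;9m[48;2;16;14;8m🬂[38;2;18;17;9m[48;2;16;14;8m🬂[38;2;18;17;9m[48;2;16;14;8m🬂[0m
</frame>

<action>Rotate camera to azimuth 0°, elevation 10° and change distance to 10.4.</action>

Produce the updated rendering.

<frame>
[38;2;40;47;24m[48;2;37;44;22m🬂[38;2;40;47;24m[48;2;37;44;22m🬂[38;2;40;47;24m[48;2;37;44;22m🬂[38;2;40;47;24m[48;2;37;44;22m🬂[38;2;40;47;24m[48;2;37;44;22m🬂[38;2;40;47;24m[48;2;37;44;22m🬂[38;2;40;47;24m[48;2;37;44;22m🬂[38;2;40;47;24m[48;2;37;44;22m🬂[38;2;40;47;24m[48;2;37;44;22m🬂[38;2;40;47;24m[48;2;37;44;22m🬂[38;2;40;47;24m[48;2;37;44;22m🬂[38;2;40;47;24m[48;2;37;44;22m🬂[0m
[38;2;34;40;20m[48;2;32;36;19m🬎[38;2;34;40;20m[48;2;32;36;19m🬎[38;2;34;40;20m[48;2;32;36;19m🬎[38;2;34;40;20m[48;2;32;36;19m🬎[38;2;34;40;20m[48;2;32;36;19m🬎[38;2;34;40;20m[48;2;32;36;19m🬎[38;2;34;40;20m[48;2;32;36;19m🬎[38;2;34;40;20m[48;2;32;36;19m🬎[38;2;34;40;20m[48;2;32;36;19m🬎[38;2;34;40;20m[48;2;32;36;19m🬎[38;2;34;40;20m[48;2;32;36;19m🬎[38;2;34;40;20m[48;2;32;36;19m🬎[0m
[38;2;30;34;17m[48;2;28;31;16m🬎[38;2;30;34;17m[48;2;28;31;16m🬎[38;2;30;34;17m[48;2;28;31;16m🬎[38;2;30;34;17m[48;2;28;31;16m🬎[38;2;30;34;17m[48;2;28;31;16m🬎[38;2;29;33;17m[48;2;11;11;14m▌[38;2;11;11;14m[48;2;11;11;14m [38;2;30;34;17m[48;2;28;31;16m🬎[38;2;30;34;17m[48;2;28;31;16m🬎[38;2;30;34;17m[48;2;28;31;16m🬎[38;2;30;34;17m[48;2;28;31;16m🬎[38;2;30;34;17m[48;2;28;31;16m🬎[0m
[38;2;27;29;15m[48;2;24;26;13m🬂[38;2;27;29;15m[48;2;24;26;13m🬂[38;2;27;29;15m[48;2;24;26;13m🬂[38;2;27;29;15m[48;2;24;26;13m🬂[38;2;27;29;15m[48;2;24;26;13m🬂[38;2;25;27;14m[48;2;11;11;14m▌[38;2;11;11;14m[48;2;11;11;14m [38;2;27;29;15m[48;2;24;26;13m🬂[38;2;27;29;15m[48;2;24;26;13m🬂[38;2;27;29;15m[48;2;24;26;13m🬂[38;2;27;29;15m[48;2;24;26;13m🬂[38;2;27;29;15m[48;2;24;26;13m🬂[0m
[38;2;23;23;12m[48;2;20;20;10m🬂[38;2;23;23;12m[48;2;20;20;10m🬂[38;2;23;23;12m[48;2;20;20;10m🬂[38;2;23;23;12m[48;2;20;20;10m🬂[38;2;23;23;12m[48;2;20;20;10m🬂[38;2;21;20;10m[48;2;11;11;14m🬺[38;2;11;11;14m[48;2;20;20;10m🬂[38;2;23;23;12m[48;2;20;20;10m🬂[38;2;23;23;12m[48;2;20;20;10m🬂[38;2;23;23;12m[48;2;20;20;10m🬂[38;2;23;23;12m[48;2;20;20;10m🬂[38;2;23;23;12m[48;2;20;20;10m🬂[0m
[38;2;18;17;9m[48;2;16;14;8m🬂[38;2;18;17;9m[48;2;16;14;8m🬂[38;2;18;17;9m[48;2;16;14;8m🬂[38;2;18;17;9m[48;2;16;14;8m🬂[38;2;18;17;9m[48;2;16;14;8m🬂[38;2;18;17;9m[48;2;16;14;8m🬂[38;2;18;17;9m[48;2;16;14;8m🬂[38;2;18;17;9m[48;2;16;14;8m🬂[38;2;18;17;9m[48;2;16;14;8m🬂[38;2;18;17;9m[48;2;16;14;8m🬂[38;2;18;17;9m[48;2;16;14;8m🬂[38;2;18;17;9m[48;2;16;14;8m🬂[0m
</frame>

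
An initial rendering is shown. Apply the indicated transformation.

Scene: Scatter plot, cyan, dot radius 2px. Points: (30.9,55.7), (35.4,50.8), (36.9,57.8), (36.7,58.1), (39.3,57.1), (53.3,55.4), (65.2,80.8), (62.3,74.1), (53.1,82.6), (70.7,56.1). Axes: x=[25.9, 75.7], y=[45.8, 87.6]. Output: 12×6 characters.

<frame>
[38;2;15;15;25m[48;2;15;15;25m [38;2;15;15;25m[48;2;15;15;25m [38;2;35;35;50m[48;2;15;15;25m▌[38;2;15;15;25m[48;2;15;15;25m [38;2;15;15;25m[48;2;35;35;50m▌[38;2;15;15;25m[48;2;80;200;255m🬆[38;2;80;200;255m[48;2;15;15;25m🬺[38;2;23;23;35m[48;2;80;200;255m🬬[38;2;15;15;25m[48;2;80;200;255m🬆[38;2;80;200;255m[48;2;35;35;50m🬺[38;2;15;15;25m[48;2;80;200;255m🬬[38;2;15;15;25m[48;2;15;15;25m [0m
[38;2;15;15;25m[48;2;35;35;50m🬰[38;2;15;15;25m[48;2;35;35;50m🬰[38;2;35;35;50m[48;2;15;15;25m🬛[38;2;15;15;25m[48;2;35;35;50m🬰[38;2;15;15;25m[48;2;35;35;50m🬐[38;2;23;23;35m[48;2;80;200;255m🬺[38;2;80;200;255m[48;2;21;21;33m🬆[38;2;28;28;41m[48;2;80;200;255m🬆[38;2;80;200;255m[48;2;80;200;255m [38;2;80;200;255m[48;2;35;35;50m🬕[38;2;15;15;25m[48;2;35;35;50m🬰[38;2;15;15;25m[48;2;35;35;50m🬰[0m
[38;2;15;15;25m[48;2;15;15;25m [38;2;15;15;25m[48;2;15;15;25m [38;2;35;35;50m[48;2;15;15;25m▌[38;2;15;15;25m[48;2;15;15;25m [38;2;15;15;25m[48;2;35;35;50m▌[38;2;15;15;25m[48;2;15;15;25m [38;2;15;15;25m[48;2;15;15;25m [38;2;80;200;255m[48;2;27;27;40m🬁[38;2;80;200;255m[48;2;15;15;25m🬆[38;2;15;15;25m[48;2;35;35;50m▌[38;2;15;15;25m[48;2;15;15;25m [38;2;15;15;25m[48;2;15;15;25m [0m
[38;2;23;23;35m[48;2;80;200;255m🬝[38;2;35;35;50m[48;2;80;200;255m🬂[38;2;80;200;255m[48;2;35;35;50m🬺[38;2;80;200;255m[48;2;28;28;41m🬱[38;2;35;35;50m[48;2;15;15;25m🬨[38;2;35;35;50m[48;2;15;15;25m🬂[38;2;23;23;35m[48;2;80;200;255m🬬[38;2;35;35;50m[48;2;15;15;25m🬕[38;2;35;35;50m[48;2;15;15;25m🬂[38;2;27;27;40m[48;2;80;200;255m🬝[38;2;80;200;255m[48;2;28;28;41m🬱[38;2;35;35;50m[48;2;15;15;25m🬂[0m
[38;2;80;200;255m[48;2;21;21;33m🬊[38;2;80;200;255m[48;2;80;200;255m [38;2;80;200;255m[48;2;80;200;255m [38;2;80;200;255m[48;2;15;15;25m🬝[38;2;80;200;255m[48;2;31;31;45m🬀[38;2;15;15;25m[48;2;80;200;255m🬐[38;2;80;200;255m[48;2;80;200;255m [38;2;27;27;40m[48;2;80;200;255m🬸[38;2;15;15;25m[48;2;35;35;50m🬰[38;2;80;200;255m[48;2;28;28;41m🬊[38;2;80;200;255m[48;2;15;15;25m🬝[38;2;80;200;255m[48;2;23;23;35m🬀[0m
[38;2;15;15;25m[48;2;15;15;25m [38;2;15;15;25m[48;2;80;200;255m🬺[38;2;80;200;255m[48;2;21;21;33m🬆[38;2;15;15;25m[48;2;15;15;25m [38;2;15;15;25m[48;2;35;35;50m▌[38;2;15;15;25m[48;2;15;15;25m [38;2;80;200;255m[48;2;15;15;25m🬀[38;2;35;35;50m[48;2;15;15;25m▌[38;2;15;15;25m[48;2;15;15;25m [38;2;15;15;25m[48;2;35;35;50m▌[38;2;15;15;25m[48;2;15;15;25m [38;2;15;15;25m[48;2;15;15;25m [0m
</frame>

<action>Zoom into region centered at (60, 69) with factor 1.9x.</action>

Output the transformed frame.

<frame>
[38;2;15;15;25m[48;2;15;15;25m [38;2;15;15;25m[48;2;15;15;25m [38;2;35;35;50m[48;2;15;15;25m▌[38;2;15;15;25m[48;2;15;15;25m [38;2;15;15;25m[48;2;35;35;50m▌[38;2;15;15;25m[48;2;15;15;25m [38;2;15;15;25m[48;2;80;200;255m🬝[38;2;80;200;255m[48;2;28;28;41m🬊[38;2;80;200;255m[48;2;15;15;25m🬝[38;2;80;200;255m[48;2;27;27;40m🬀[38;2;15;15;25m[48;2;15;15;25m [38;2;15;15;25m[48;2;15;15;25m [0m
[38;2;15;15;25m[48;2;35;35;50m🬰[38;2;15;15;25m[48;2;35;35;50m🬰[38;2;35;35;50m[48;2;15;15;25m🬛[38;2;15;15;25m[48;2;35;35;50m🬰[38;2;15;15;25m[48;2;35;35;50m🬐[38;2;19;19;30m[48;2;80;200;255m🬴[38;2;80;200;255m[48;2;80;200;255m [38;2;80;200;255m[48;2;15;15;25m🬛[38;2;15;15;25m[48;2;35;35;50m🬰[38;2;15;15;25m[48;2;35;35;50m🬐[38;2;15;15;25m[48;2;35;35;50m🬰[38;2;15;15;25m[48;2;35;35;50m🬰[0m
[38;2;15;15;25m[48;2;15;15;25m [38;2;15;15;25m[48;2;15;15;25m [38;2;35;35;50m[48;2;15;15;25m▌[38;2;15;15;25m[48;2;15;15;25m [38;2;15;15;25m[48;2;35;35;50m▌[38;2;15;15;25m[48;2;15;15;25m [38;2;15;15;25m[48;2;80;200;255m🬺[38;2;35;35;50m[48;2;15;15;25m▌[38;2;15;15;25m[48;2;15;15;25m [38;2;15;15;25m[48;2;35;35;50m▌[38;2;15;15;25m[48;2;15;15;25m [38;2;15;15;25m[48;2;15;15;25m [0m
[38;2;35;35;50m[48;2;15;15;25m🬂[38;2;35;35;50m[48;2;15;15;25m🬂[38;2;35;35;50m[48;2;15;15;25m🬕[38;2;35;35;50m[48;2;15;15;25m🬂[38;2;35;35;50m[48;2;15;15;25m🬨[38;2;35;35;50m[48;2;15;15;25m🬂[38;2;35;35;50m[48;2;15;15;25m🬂[38;2;35;35;50m[48;2;15;15;25m🬕[38;2;35;35;50m[48;2;15;15;25m🬂[38;2;35;35;50m[48;2;15;15;25m🬨[38;2;35;35;50m[48;2;15;15;25m🬂[38;2;35;35;50m[48;2;15;15;25m🬂[0m
[38;2;15;15;25m[48;2;35;35;50m🬰[38;2;15;15;25m[48;2;35;35;50m🬰[38;2;35;35;50m[48;2;15;15;25m🬛[38;2;15;15;25m[48;2;35;35;50m🬰[38;2;15;15;25m[48;2;35;35;50m🬐[38;2;15;15;25m[48;2;35;35;50m🬰[38;2;15;15;25m[48;2;35;35;50m🬰[38;2;35;35;50m[48;2;15;15;25m🬛[38;2;15;15;25m[48;2;35;35;50m🬰[38;2;15;15;25m[48;2;35;35;50m🬐[38;2;15;15;25m[48;2;35;35;50m🬰[38;2;15;15;25m[48;2;35;35;50m🬰[0m
[38;2;15;15;25m[48;2;15;15;25m [38;2;15;15;25m[48;2;15;15;25m [38;2;35;35;50m[48;2;15;15;25m▌[38;2;15;15;25m[48;2;15;15;25m [38;2;15;15;25m[48;2;35;35;50m▌[38;2;15;15;25m[48;2;15;15;25m [38;2;15;15;25m[48;2;15;15;25m [38;2;35;35;50m[48;2;15;15;25m▌[38;2;15;15;25m[48;2;15;15;25m [38;2;15;15;25m[48;2;35;35;50m▌[38;2;15;15;25m[48;2;15;15;25m [38;2;15;15;25m[48;2;15;15;25m [0m
</frame>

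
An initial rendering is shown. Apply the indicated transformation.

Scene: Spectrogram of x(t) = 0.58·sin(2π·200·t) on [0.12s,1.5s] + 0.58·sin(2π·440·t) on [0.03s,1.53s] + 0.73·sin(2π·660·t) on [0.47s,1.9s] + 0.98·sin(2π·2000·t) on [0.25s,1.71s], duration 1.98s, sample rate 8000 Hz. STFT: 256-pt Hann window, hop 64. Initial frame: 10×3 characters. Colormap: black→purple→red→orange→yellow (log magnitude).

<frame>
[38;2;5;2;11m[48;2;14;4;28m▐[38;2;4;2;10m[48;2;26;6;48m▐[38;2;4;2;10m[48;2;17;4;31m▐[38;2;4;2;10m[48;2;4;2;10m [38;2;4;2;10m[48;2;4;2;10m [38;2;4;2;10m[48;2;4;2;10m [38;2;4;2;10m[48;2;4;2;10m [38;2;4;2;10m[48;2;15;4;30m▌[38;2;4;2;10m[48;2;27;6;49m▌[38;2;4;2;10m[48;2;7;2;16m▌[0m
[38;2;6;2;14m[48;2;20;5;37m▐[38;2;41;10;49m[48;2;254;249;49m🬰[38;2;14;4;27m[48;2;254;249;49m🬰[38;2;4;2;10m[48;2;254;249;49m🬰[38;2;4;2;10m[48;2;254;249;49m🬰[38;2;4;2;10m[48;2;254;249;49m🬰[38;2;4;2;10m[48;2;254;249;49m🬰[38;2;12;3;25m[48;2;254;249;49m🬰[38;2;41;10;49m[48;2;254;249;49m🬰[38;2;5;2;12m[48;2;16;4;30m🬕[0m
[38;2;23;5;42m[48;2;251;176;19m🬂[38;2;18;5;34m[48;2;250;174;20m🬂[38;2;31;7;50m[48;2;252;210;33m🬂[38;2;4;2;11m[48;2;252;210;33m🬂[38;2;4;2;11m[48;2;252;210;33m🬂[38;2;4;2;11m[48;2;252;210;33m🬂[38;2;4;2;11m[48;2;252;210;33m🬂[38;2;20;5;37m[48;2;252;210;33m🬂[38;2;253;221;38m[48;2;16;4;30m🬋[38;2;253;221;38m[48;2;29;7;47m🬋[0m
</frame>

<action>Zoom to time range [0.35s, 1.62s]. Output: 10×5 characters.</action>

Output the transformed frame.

<frame>
[38;2;4;2;10m[48;2;16;4;31m▌[38;2;4;2;10m[48;2;4;2;10m [38;2;4;2;10m[48;2;4;2;10m [38;2;4;2;10m[48;2;4;2;10m [38;2;4;2;10m[48;2;4;2;10m [38;2;4;2;10m[48;2;4;2;10m [38;2;4;2;10m[48;2;4;2;10m [38;2;4;2;10m[48;2;4;2;10m [38;2;4;2;10m[48;2;4;2;10m [38;2;14;4;27m[48;2;14;4;28m🬝[0m
[38;2;4;2;10m[48;2;18;4;34m▌[38;2;4;2;10m[48;2;4;2;10m [38;2;4;2;10m[48;2;4;2;10m [38;2;4;2;10m[48;2;4;2;10m [38;2;4;2;10m[48;2;4;2;10m [38;2;4;2;10m[48;2;4;2;10m [38;2;4;2;10m[48;2;4;2;10m [38;2;4;2;10m[48;2;4;2;10m [38;2;4;2;10m[48;2;4;2;10m [38;2;15;4;28m[48;2;16;4;30m🬎[0m
[38;2;13;3;26m[48;2;254;249;49m🬰[38;2;4;2;10m[48;2;254;249;49m🬰[38;2;4;2;10m[48;2;254;249;49m🬰[38;2;4;2;10m[48;2;254;249;49m🬰[38;2;4;2;10m[48;2;254;249;49m🬰[38;2;4;2;10m[48;2;254;249;49m🬰[38;2;4;2;10m[48;2;254;249;49m🬰[38;2;4;2;10m[48;2;254;249;49m🬰[38;2;4;2;10m[48;2;254;249;49m🬰[38;2;18;4;35m[48;2;254;249;49m🬰[0m
[38;2;16;4;31m[48;2;108;27;86m🬝[38;2;4;2;10m[48;2;6;2;14m🬎[38;2;4;2;10m[48;2;6;2;14m🬎[38;2;4;2;10m[48;2;6;2;14m🬎[38;2;4;2;10m[48;2;6;2;14m🬎[38;2;4;2;10m[48;2;6;2;14m🬎[38;2;4;2;10m[48;2;6;2;14m🬎[38;2;4;2;10m[48;2;6;2;14m🬎[38;2;4;2;10m[48;2;6;2;14m🬎[38;2;25;6;46m[48;2;37;8;66m🬎[0m
[38;2;6;2;14m[48;2;252;199;28m🬀[38;2;253;221;38m[48;2;252;195;27m🬂[38;2;253;221;38m[48;2;252;195;27m🬂[38;2;253;221;38m[48;2;252;195;27m🬂[38;2;253;221;38m[48;2;252;195;27m🬂[38;2;253;221;38m[48;2;252;195;27m🬂[38;2;253;221;38m[48;2;252;195;27m🬂[38;2;253;221;38m[48;2;252;195;27m🬂[38;2;253;221;38m[48;2;252;195;27m🬂[38;2;244;182;38m[48;2;41;9;71m🬝[0m
</frame>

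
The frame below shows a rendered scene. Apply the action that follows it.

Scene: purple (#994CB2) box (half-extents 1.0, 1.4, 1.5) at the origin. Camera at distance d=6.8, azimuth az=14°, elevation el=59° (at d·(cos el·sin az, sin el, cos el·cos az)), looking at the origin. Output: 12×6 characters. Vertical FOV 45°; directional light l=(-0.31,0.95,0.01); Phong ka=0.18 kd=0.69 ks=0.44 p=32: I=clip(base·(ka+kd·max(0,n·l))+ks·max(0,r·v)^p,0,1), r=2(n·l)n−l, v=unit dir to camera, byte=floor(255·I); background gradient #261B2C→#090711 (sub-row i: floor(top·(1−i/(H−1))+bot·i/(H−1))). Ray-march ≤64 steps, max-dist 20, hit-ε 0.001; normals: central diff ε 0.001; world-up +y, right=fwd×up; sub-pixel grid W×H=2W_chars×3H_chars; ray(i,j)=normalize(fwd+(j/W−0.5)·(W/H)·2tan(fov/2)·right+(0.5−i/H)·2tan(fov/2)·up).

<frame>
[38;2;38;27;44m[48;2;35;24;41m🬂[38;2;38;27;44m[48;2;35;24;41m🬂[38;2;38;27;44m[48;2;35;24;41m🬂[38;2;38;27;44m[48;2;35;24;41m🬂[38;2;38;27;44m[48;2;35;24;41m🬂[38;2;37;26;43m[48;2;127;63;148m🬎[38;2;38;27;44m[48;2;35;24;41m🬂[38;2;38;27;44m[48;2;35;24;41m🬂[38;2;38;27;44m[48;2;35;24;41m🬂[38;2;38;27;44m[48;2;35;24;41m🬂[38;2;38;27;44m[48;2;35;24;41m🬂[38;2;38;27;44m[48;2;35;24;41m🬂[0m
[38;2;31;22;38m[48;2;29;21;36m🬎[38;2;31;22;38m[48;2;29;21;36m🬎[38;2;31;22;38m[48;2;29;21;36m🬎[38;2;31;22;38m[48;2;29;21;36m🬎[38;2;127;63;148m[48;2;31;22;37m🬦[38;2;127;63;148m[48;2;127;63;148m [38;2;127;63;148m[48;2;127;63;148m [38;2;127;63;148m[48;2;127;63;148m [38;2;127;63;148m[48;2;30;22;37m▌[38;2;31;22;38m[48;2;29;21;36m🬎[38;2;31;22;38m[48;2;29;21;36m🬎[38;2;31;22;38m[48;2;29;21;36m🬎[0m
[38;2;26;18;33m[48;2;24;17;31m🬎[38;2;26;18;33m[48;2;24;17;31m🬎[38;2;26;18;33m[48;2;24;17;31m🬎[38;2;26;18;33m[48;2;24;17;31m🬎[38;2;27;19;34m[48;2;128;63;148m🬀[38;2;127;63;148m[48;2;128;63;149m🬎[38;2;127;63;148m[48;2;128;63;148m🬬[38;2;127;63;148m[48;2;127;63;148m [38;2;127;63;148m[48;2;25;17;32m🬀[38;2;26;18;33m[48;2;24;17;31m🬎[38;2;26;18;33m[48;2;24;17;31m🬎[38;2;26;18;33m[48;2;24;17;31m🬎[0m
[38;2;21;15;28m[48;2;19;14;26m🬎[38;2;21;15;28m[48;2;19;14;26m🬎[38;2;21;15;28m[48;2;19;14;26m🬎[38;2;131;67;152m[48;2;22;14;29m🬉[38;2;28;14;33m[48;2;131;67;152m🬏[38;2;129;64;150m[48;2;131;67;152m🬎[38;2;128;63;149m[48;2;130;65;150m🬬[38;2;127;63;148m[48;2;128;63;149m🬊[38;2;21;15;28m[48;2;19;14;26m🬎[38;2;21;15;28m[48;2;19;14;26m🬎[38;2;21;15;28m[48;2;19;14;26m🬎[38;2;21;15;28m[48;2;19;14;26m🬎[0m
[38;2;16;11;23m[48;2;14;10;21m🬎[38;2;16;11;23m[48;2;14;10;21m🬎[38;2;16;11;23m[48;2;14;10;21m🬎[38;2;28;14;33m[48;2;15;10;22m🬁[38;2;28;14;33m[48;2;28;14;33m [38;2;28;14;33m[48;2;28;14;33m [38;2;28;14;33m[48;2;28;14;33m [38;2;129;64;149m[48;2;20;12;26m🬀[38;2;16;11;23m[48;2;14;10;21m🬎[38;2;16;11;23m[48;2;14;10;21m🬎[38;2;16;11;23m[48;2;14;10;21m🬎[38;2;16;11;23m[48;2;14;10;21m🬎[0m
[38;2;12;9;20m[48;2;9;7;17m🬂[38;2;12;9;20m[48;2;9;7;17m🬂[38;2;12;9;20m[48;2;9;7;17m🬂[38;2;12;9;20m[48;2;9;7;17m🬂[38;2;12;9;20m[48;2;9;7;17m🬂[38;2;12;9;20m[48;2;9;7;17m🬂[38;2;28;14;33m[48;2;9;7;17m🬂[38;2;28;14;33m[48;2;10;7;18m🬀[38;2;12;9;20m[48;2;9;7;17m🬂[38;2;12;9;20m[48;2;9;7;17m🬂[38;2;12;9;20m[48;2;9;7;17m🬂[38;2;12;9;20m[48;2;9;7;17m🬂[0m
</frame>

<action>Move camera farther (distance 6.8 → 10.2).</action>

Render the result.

<frame>
[38;2;38;27;44m[48;2;35;24;41m🬂[38;2;38;27;44m[48;2;35;24;41m🬂[38;2;38;27;44m[48;2;35;24;41m🬂[38;2;38;27;44m[48;2;35;24;41m🬂[38;2;38;27;44m[48;2;35;24;41m🬂[38;2;38;27;44m[48;2;35;24;41m🬂[38;2;38;27;44m[48;2;35;24;41m🬂[38;2;38;27;44m[48;2;35;24;41m🬂[38;2;38;27;44m[48;2;35;24;41m🬂[38;2;38;27;44m[48;2;35;24;41m🬂[38;2;38;27;44m[48;2;35;24;41m🬂[38;2;38;27;44m[48;2;35;24;41m🬂[0m
[38;2;31;22;38m[48;2;29;21;36m🬎[38;2;31;22;38m[48;2;29;21;36m🬎[38;2;31;22;38m[48;2;29;21;36m🬎[38;2;31;22;38m[48;2;29;21;36m🬎[38;2;31;22;38m[48;2;29;21;36m🬎[38;2;31;22;37m[48;2;127;63;148m🬝[38;2;31;22;38m[48;2;127;63;148m🬎[38;2;127;63;148m[48;2;31;22;37m🬏[38;2;31;22;38m[48;2;29;21;36m🬎[38;2;31;22;38m[48;2;29;21;36m🬎[38;2;31;22;38m[48;2;29;21;36m🬎[38;2;31;22;38m[48;2;29;21;36m🬎[0m
[38;2;26;18;33m[48;2;24;17;31m🬎[38;2;26;18;33m[48;2;24;17;31m🬎[38;2;26;18;33m[48;2;24;17;31m🬎[38;2;26;18;33m[48;2;24;17;31m🬎[38;2;26;18;33m[48;2;24;17;31m🬎[38;2;127;63;148m[48;2;128;63;149m🬎[38;2;127;63;148m[48;2;128;63;148m🬬[38;2;127;63;148m[48;2;25;18;32m▌[38;2;26;18;33m[48;2;24;17;31m🬎[38;2;26;18;33m[48;2;24;17;31m🬎[38;2;26;18;33m[48;2;24;17;31m🬎[38;2;26;18;33m[48;2;24;17;31m🬎[0m
[38;2;21;15;28m[48;2;19;14;26m🬎[38;2;21;15;28m[48;2;19;14;26m🬎[38;2;21;15;28m[48;2;19;14;26m🬎[38;2;21;15;28m[48;2;19;14;26m🬎[38;2;129;65;150m[48;2;23;14;29m🬁[38;2;129;64;150m[48;2;28;14;33m🬎[38;2;128;63;149m[48;2;28;14;33m🬎[38;2;128;63;148m[48;2;20;14;27m🬀[38;2;21;15;28m[48;2;19;14;26m🬎[38;2;21;15;28m[48;2;19;14;26m🬎[38;2;21;15;28m[48;2;19;14;26m🬎[38;2;21;15;28m[48;2;19;14;26m🬎[0m
[38;2;16;11;23m[48;2;14;10;21m🬎[38;2;16;11;23m[48;2;14;10;21m🬎[38;2;16;11;23m[48;2;14;10;21m🬎[38;2;16;11;23m[48;2;14;10;21m🬎[38;2;16;11;23m[48;2;14;10;21m🬎[38;2;28;14;33m[48;2;14;10;22m🬂[38;2;28;14;33m[48;2;14;10;21m🬎[38;2;16;11;23m[48;2;14;10;21m🬎[38;2;16;11;23m[48;2;14;10;21m🬎[38;2;16;11;23m[48;2;14;10;21m🬎[38;2;16;11;23m[48;2;14;10;21m🬎[38;2;16;11;23m[48;2;14;10;21m🬎[0m
[38;2;12;9;20m[48;2;9;7;17m🬂[38;2;12;9;20m[48;2;9;7;17m🬂[38;2;12;9;20m[48;2;9;7;17m🬂[38;2;12;9;20m[48;2;9;7;17m🬂[38;2;12;9;20m[48;2;9;7;17m🬂[38;2;12;9;20m[48;2;9;7;17m🬂[38;2;12;9;20m[48;2;9;7;17m🬂[38;2;12;9;20m[48;2;9;7;17m🬂[38;2;12;9;20m[48;2;9;7;17m🬂[38;2;12;9;20m[48;2;9;7;17m🬂[38;2;12;9;20m[48;2;9;7;17m🬂[38;2;12;9;20m[48;2;9;7;17m🬂[0m
</frame>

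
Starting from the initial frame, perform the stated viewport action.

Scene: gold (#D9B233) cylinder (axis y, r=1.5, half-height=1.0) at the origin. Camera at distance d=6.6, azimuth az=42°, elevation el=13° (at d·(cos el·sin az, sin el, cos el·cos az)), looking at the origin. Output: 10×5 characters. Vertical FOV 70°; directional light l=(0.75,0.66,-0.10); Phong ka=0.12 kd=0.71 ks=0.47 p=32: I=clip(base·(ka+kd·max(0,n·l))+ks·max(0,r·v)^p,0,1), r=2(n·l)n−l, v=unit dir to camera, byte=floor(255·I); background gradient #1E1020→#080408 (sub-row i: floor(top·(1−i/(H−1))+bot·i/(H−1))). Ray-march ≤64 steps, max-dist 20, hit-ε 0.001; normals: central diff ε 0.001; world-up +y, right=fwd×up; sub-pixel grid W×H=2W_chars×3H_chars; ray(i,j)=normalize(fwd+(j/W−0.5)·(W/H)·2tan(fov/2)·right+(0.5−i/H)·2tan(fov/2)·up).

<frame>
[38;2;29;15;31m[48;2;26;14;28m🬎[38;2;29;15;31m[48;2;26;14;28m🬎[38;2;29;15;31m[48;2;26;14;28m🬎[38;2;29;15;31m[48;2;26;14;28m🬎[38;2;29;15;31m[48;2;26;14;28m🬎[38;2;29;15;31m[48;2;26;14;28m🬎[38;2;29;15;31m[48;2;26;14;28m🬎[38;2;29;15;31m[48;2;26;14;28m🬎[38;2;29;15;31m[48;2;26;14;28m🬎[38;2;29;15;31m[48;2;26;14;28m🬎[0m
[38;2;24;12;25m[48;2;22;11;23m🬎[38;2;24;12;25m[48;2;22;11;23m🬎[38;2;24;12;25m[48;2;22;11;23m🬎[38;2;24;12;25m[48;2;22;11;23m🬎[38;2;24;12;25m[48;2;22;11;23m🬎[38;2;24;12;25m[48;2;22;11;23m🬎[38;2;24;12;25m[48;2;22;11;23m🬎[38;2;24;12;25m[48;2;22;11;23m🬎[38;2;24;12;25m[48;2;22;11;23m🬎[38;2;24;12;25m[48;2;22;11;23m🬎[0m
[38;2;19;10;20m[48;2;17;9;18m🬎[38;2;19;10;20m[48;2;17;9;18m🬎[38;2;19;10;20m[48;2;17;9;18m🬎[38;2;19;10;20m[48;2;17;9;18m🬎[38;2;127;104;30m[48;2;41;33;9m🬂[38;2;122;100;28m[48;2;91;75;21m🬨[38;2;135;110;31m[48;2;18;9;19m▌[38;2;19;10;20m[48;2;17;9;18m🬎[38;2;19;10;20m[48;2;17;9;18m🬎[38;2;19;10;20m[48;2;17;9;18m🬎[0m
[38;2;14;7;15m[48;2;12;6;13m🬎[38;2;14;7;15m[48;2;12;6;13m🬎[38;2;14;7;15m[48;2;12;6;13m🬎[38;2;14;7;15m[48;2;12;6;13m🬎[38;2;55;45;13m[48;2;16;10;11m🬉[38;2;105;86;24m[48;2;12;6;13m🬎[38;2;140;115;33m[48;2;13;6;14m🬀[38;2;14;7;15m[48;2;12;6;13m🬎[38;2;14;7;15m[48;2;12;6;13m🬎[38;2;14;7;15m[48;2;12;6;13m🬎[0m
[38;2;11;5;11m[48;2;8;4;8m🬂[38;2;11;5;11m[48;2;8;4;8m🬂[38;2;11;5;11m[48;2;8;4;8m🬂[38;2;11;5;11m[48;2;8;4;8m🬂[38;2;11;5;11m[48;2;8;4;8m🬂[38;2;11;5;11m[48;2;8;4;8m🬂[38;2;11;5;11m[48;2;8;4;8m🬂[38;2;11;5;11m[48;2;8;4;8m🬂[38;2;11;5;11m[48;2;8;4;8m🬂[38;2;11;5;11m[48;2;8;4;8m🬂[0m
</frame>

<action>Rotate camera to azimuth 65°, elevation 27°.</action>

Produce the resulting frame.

<frame>
[38;2;29;15;31m[48;2;26;14;28m🬎[38;2;29;15;31m[48;2;26;14;28m🬎[38;2;29;15;31m[48;2;26;14;28m🬎[38;2;29;15;31m[48;2;26;14;28m🬎[38;2;29;15;31m[48;2;26;14;28m🬎[38;2;29;15;31m[48;2;26;14;28m🬎[38;2;29;15;31m[48;2;26;14;28m🬎[38;2;29;15;31m[48;2;26;14;28m🬎[38;2;29;15;31m[48;2;26;14;28m🬎[38;2;29;15;31m[48;2;26;14;28m🬎[0m
[38;2;24;12;25m[48;2;22;11;23m🬎[38;2;24;12;25m[48;2;22;11;23m🬎[38;2;24;12;25m[48;2;22;11;23m🬎[38;2;24;12;25m[48;2;22;11;23m🬎[38;2;24;12;25m[48;2;22;11;23m🬎[38;2;24;12;25m[48;2;22;11;23m🬎[38;2;24;12;25m[48;2;22;11;23m🬎[38;2;24;12;25m[48;2;22;11;23m🬎[38;2;24;12;25m[48;2;22;11;23m🬎[38;2;24;12;25m[48;2;22;11;23m🬎[0m
[38;2;19;10;20m[48;2;17;9;18m🬎[38;2;19;10;20m[48;2;17;9;18m🬎[38;2;19;10;20m[48;2;17;9;18m🬎[38;2;19;10;20m[48;2;17;9;18m🬎[38;2;113;92;26m[48;2;57;46;13m🬨[38;2;126;103;29m[48;2;138;113;32m🬕[38;2;136;111;32m[48;2;18;9;19m▌[38;2;19;10;20m[48;2;17;9;18m🬎[38;2;19;10;20m[48;2;17;9;18m🬎[38;2;19;10;20m[48;2;17;9;18m🬎[0m
[38;2;14;7;15m[48;2;12;6;13m🬎[38;2;14;7;15m[48;2;12;6;13m🬎[38;2;14;7;15m[48;2;12;6;13m🬎[38;2;14;7;15m[48;2;12;6;13m🬎[38;2;96;78;22m[48;2;21;14;12m🬉[38;2;131;107;30m[48;2;12;6;13m🬎[38;2;138;114;32m[48;2;13;6;14m🬀[38;2;14;7;15m[48;2;12;6;13m🬎[38;2;14;7;15m[48;2;12;6;13m🬎[38;2;14;7;15m[48;2;12;6;13m🬎[0m
[38;2;11;5;11m[48;2;8;4;8m🬂[38;2;11;5;11m[48;2;8;4;8m🬂[38;2;11;5;11m[48;2;8;4;8m🬂[38;2;11;5;11m[48;2;8;4;8m🬂[38;2;11;5;11m[48;2;8;4;8m🬂[38;2;11;5;11m[48;2;8;4;8m🬂[38;2;11;5;11m[48;2;8;4;8m🬂[38;2;11;5;11m[48;2;8;4;8m🬂[38;2;11;5;11m[48;2;8;4;8m🬂[38;2;11;5;11m[48;2;8;4;8m🬂[0m
</frame>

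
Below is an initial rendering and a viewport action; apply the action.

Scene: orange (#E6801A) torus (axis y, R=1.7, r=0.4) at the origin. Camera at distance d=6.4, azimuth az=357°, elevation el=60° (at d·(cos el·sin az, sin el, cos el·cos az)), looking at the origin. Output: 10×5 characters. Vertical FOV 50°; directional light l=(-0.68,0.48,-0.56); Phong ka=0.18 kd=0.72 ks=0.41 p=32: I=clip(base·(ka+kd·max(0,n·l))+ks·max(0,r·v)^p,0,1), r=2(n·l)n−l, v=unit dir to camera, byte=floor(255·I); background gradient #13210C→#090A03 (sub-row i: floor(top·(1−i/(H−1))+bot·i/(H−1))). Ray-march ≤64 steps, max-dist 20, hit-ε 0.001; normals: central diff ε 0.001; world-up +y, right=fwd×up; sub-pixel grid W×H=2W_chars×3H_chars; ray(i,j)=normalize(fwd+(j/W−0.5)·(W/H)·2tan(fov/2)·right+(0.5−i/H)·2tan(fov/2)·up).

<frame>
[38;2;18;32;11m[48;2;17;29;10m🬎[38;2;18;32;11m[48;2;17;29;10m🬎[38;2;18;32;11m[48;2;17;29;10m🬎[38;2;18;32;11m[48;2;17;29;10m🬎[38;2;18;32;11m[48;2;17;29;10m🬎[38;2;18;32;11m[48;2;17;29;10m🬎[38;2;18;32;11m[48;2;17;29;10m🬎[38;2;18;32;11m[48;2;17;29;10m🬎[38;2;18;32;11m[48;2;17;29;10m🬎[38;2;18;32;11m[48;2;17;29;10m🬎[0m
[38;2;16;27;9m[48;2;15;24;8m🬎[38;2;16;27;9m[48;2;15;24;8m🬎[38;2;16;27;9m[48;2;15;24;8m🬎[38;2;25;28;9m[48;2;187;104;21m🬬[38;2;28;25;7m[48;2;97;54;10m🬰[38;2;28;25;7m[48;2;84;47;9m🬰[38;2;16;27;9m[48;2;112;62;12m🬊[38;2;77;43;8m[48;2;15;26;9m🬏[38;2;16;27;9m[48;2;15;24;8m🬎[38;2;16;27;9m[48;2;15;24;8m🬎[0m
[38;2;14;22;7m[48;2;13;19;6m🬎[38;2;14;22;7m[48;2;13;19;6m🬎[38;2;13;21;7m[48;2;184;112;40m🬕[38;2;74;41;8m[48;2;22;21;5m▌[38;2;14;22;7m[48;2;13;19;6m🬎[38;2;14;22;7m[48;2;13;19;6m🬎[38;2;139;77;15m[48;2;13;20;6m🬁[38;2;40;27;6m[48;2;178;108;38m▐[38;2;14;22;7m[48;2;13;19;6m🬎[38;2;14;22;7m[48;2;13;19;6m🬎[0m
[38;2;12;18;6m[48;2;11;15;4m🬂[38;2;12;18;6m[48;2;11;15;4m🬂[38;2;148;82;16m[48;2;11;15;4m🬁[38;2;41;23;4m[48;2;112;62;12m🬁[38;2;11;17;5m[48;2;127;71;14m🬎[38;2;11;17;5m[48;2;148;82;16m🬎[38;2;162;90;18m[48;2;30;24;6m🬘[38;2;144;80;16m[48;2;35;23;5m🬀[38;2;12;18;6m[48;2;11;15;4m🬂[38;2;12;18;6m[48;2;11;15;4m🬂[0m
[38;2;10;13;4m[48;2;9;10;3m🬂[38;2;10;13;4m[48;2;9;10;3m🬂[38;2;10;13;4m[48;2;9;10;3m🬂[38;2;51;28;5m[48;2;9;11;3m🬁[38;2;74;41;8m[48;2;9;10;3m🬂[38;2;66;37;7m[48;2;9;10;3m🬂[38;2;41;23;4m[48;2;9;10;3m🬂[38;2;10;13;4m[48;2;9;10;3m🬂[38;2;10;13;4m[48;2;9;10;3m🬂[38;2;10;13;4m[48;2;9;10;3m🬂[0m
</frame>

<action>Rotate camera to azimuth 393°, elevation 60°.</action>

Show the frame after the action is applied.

<frame>
[38;2;18;32;11m[48;2;17;29;10m🬎[38;2;18;32;11m[48;2;17;29;10m🬎[38;2;18;32;11m[48;2;17;29;10m🬎[38;2;18;32;11m[48;2;17;29;10m🬎[38;2;18;32;11m[48;2;17;29;10m🬎[38;2;18;32;11m[48;2;17;29;10m🬎[38;2;18;32;11m[48;2;17;29;10m🬎[38;2;18;32;11m[48;2;17;29;10m🬎[38;2;18;32;11m[48;2;17;29;10m🬎[38;2;18;32;11m[48;2;17;29;10m🬎[0m
[38;2;16;27;9m[48;2;15;24;8m🬎[38;2;16;27;9m[48;2;15;24;8m🬎[38;2;16;27;9m[48;2;15;24;8m🬎[38;2;27;29;9m[48;2;167;93;18m🬬[38;2;35;27;7m[48;2;138;84;31m🬸[38;2;28;25;7m[48;2;60;33;6m🬰[38;2;109;61;12m[48;2;22;26;8m🬢[38;2;126;70;14m[48;2;15;26;9m🬏[38;2;16;27;9m[48;2;15;24;8m🬎[38;2;16;27;9m[48;2;15;24;8m🬎[0m
[38;2;14;22;7m[48;2;13;19;6m🬎[38;2;14;22;7m[48;2;13;19;6m🬎[38;2;125;69;14m[48;2;13;21;7m🬦[38;2;101;56;11m[48;2;22;21;5m▌[38;2;14;22;7m[48;2;13;19;6m🬎[38;2;14;22;7m[48;2;13;19;6m🬎[38;2;62;34;7m[48;2;13;20;6m🬁[38;2;61;38;9m[48;2;144;84;25m▐[38;2;14;22;7m[48;2;13;19;6m🬎[38;2;14;22;7m[48;2;13;19;6m🬎[0m
[38;2;12;18;6m[48;2;11;15;4m🬂[38;2;12;18;6m[48;2;11;15;4m🬂[38;2;92;51;10m[48;2;11;15;4m🬁[38;2;117;65;14m[48;2;62;34;6m🬎[38;2;11;17;5m[48;2;146;84;23m🬎[38;2;11;17;5m[48;2;196;123;51m🬎[38;2;30;23;6m[48;2;167;100;33m🬣[38;2;110;61;12m[48;2;26;19;4m🬄[38;2;12;18;6m[48;2;11;15;4m🬂[38;2;12;18;6m[48;2;11;15;4m🬂[0m
[38;2;10;13;4m[48;2;9;10;3m🬂[38;2;10;13;4m[48;2;9;10;3m🬂[38;2;10;13;4m[48;2;9;10;3m🬂[38;2;41;23;4m[48;2;9;11;3m🬁[38;2;43;24;4m[48;2;9;10;3m🬂[38;2;47;26;5m[48;2;9;10;3m🬂[38;2;41;23;4m[48;2;9;10;3m🬂[38;2;10;13;4m[48;2;9;10;3m🬂[38;2;10;13;4m[48;2;9;10;3m🬂[38;2;10;13;4m[48;2;9;10;3m🬂[0m
</frame>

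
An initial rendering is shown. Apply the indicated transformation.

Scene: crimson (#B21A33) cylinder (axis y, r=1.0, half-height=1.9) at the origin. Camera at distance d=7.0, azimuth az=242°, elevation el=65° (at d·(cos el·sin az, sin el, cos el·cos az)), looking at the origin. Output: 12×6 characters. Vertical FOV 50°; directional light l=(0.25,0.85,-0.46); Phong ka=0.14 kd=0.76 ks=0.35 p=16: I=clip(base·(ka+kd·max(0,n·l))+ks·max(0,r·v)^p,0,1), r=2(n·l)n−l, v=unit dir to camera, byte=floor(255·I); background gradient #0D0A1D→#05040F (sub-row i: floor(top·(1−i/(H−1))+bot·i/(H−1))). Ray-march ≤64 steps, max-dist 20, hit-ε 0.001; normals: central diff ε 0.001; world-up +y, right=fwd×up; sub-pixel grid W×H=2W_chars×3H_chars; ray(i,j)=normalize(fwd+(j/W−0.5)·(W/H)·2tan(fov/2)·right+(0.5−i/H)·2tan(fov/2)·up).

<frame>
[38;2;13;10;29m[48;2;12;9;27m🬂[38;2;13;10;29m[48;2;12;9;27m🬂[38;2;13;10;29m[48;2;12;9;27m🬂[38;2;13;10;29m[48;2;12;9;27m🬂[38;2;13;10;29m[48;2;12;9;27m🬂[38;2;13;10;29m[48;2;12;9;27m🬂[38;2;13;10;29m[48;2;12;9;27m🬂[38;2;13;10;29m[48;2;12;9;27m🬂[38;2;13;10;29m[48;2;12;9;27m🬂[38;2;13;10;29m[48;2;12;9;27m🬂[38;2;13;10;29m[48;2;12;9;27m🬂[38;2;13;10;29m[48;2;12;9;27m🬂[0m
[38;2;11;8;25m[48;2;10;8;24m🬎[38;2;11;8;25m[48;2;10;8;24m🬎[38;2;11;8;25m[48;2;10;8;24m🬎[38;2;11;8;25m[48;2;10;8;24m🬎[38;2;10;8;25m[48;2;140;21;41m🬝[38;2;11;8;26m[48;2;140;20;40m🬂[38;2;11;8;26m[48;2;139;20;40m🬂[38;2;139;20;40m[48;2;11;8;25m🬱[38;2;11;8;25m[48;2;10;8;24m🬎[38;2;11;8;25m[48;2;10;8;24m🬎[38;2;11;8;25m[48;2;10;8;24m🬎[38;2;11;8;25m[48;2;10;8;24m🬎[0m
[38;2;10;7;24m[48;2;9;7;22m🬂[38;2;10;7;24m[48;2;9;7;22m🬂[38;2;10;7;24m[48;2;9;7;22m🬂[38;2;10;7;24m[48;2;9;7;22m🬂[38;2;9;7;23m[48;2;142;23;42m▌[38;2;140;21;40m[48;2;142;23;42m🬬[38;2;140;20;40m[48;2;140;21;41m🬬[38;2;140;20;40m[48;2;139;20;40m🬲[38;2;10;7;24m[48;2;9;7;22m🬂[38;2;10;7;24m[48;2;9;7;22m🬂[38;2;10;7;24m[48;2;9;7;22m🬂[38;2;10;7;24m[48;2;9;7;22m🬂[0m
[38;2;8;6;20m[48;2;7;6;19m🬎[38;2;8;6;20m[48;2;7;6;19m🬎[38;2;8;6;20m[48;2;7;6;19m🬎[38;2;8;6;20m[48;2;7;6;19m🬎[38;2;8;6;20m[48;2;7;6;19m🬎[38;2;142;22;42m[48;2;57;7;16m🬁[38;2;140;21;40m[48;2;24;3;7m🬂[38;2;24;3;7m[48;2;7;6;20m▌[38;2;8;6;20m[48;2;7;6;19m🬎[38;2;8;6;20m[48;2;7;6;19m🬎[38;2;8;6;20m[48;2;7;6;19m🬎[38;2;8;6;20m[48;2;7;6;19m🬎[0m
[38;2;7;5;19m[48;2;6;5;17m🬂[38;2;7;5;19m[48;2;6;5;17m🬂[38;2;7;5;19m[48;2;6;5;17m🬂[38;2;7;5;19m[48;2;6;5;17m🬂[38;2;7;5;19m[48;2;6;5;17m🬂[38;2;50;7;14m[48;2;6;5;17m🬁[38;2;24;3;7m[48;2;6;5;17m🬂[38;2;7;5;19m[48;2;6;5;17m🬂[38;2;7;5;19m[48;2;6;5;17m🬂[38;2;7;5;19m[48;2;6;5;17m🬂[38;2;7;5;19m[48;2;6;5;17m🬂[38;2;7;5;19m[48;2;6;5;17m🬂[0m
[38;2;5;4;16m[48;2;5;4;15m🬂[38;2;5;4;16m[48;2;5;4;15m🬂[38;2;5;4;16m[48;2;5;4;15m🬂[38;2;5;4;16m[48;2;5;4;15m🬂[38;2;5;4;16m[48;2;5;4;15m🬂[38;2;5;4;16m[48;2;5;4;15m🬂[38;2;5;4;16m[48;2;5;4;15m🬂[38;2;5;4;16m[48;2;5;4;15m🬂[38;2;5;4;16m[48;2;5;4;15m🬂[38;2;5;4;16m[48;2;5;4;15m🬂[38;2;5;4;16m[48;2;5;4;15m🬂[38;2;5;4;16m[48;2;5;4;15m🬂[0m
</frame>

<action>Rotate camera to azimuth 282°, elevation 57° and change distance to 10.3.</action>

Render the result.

<frame>
[38;2;13;10;29m[48;2;12;9;27m🬂[38;2;13;10;29m[48;2;12;9;27m🬂[38;2;13;10;29m[48;2;12;9;27m🬂[38;2;13;10;29m[48;2;12;9;27m🬂[38;2;13;10;29m[48;2;12;9;27m🬂[38;2;13;10;29m[48;2;12;9;27m🬂[38;2;13;10;29m[48;2;12;9;27m🬂[38;2;13;10;29m[48;2;12;9;27m🬂[38;2;13;10;29m[48;2;12;9;27m🬂[38;2;13;10;29m[48;2;12;9;27m🬂[38;2;13;10;29m[48;2;12;9;27m🬂[38;2;13;10;29m[48;2;12;9;27m🬂[0m
[38;2;11;8;25m[48;2;10;8;24m🬎[38;2;11;8;25m[48;2;10;8;24m🬎[38;2;11;8;25m[48;2;10;8;24m🬎[38;2;11;8;25m[48;2;10;8;24m🬎[38;2;11;8;25m[48;2;10;8;24m🬎[38;2;11;8;25m[48;2;10;8;24m🬎[38;2;11;8;25m[48;2;10;8;24m🬎[38;2;11;8;25m[48;2;10;8;24m🬎[38;2;11;8;25m[48;2;10;8;24m🬎[38;2;11;8;25m[48;2;10;8;24m🬎[38;2;11;8;25m[48;2;10;8;24m🬎[38;2;11;8;25m[48;2;10;8;24m🬎[0m
[38;2;10;7;24m[48;2;9;7;22m🬂[38;2;10;7;24m[48;2;9;7;22m🬂[38;2;10;7;24m[48;2;9;7;22m🬂[38;2;10;7;24m[48;2;9;7;22m🬂[38;2;10;7;24m[48;2;9;7;22m🬂[38;2;33;7;20m[48;2;155;36;56m🬐[38;2;146;27;47m[48;2;151;31;51m🬨[38;2;144;24;44m[48;2;12;6;20m🬃[38;2;10;7;24m[48;2;9;7;22m🬂[38;2;10;7;24m[48;2;9;7;22m🬂[38;2;10;7;24m[48;2;9;7;22m🬂[38;2;10;7;24m[48;2;9;7;22m🬂[0m
[38;2;8;6;20m[48;2;7;6;19m🬎[38;2;8;6;20m[48;2;7;6;19m🬎[38;2;8;6;20m[48;2;7;6;19m🬎[38;2;8;6;20m[48;2;7;6;19m🬎[38;2;8;6;20m[48;2;7;6;19m🬎[38;2;7;6;20m[48;2;24;3;7m▌[38;2;24;3;7m[48;2;24;3;7m [38;2;8;6;20m[48;2;7;6;19m🬎[38;2;8;6;20m[48;2;7;6;19m🬎[38;2;8;6;20m[48;2;7;6;19m🬎[38;2;8;6;20m[48;2;7;6;19m🬎[38;2;8;6;20m[48;2;7;6;19m🬎[0m
[38;2;7;5;19m[48;2;6;5;17m🬂[38;2;7;5;19m[48;2;6;5;17m🬂[38;2;7;5;19m[48;2;6;5;17m🬂[38;2;7;5;19m[48;2;6;5;17m🬂[38;2;7;5;19m[48;2;6;5;17m🬂[38;2;7;5;19m[48;2;6;5;17m🬂[38;2;24;3;7m[48;2;6;5;17m🬀[38;2;7;5;19m[48;2;6;5;17m🬂[38;2;7;5;19m[48;2;6;5;17m🬂[38;2;7;5;19m[48;2;6;5;17m🬂[38;2;7;5;19m[48;2;6;5;17m🬂[38;2;7;5;19m[48;2;6;5;17m🬂[0m
[38;2;5;4;16m[48;2;5;4;15m🬂[38;2;5;4;16m[48;2;5;4;15m🬂[38;2;5;4;16m[48;2;5;4;15m🬂[38;2;5;4;16m[48;2;5;4;15m🬂[38;2;5;4;16m[48;2;5;4;15m🬂[38;2;5;4;16m[48;2;5;4;15m🬂[38;2;5;4;16m[48;2;5;4;15m🬂[38;2;5;4;16m[48;2;5;4;15m🬂[38;2;5;4;16m[48;2;5;4;15m🬂[38;2;5;4;16m[48;2;5;4;15m🬂[38;2;5;4;16m[48;2;5;4;15m🬂[38;2;5;4;16m[48;2;5;4;15m🬂[0m
</frame>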